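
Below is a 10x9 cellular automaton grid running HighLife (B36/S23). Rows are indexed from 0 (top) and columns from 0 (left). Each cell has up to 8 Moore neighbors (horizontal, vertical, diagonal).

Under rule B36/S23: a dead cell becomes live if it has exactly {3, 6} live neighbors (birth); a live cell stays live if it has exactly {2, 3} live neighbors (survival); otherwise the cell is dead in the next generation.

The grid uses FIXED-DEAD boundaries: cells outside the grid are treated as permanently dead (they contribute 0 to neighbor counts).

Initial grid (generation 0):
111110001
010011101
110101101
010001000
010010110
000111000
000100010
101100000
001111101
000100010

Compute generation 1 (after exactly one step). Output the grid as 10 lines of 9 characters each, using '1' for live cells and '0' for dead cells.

Simulating step by step:
Generation 0 (given above): 39 live cells
Generation 1: 32 live cells
(generation 1 grid is the final answer)

Answer: 111110010
001000101
110000000
010000000
001100100
001101010
000000000
010001110
010001110
001101110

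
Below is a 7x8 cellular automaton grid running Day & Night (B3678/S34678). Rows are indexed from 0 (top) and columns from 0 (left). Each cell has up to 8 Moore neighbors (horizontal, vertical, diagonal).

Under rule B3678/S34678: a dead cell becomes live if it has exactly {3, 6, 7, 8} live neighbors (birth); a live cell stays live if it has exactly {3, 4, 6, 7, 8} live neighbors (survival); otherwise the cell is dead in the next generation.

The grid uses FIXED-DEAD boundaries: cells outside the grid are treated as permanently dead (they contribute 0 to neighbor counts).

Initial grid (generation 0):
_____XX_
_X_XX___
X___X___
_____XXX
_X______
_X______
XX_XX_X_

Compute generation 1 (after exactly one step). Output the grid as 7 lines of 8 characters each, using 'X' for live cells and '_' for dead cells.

Answer: ____X___
____X___
___XX_X_
________
______X_
_X______
__X_____

Derivation:
Simulating step by step:
Generation 0 (given above): 17 live cells
Generation 1: 8 live cells
(generation 1 grid is the final answer)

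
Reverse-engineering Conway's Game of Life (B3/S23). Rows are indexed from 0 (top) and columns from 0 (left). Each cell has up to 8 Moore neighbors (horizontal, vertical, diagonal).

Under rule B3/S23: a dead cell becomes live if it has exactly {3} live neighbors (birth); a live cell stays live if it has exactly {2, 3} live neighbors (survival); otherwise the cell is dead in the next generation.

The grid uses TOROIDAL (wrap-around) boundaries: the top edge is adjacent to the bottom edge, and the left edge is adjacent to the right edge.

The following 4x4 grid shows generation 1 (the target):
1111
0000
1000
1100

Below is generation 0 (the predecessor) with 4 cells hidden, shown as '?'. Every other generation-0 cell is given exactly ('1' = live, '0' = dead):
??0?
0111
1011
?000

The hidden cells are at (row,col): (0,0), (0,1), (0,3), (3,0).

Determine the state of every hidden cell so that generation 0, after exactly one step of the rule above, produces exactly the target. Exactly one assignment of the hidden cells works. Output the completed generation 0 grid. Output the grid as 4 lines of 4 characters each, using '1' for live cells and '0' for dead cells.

Answer: 1000
0111
1011
0000

Derivation:
Hidden generation-0 cells (in order): (0,0), (0,1), (0,3), (3,0).
A hidden cell only influences target cells in its own 3x3 neighborhood. Try each of the 2^4 = 16 assignments, step the completed generation 0 forward once under B3/S23, and compare with the target:
  (0,0)=0 (0,1)=0 (0,3)=0 (3,0)=0 -> step gives (0,0)='0' but target has '1' -> reject
  (0,0)=0 (0,1)=0 (0,3)=0 (3,0)=1 -> step gives (1,1)='1' but target has '0' -> reject
  (0,0)=0 (0,1)=0 (0,3)=1 (3,0)=0 -> step gives (0,1)='0' but target has '1' -> reject
  (0,0)=0 (0,1)=0 (0,3)=1 (3,0)=1 -> step gives (0,0)='0' but target has '1' -> reject
  (0,0)=0 (0,1)=1 (0,3)=0 (3,0)=0 -> step gives (0,2)='0' but target has '1' -> reject
  (0,0)=0 (0,1)=1 (0,3)=0 (3,0)=1 -> step gives (0,0)='0' but target has '1' -> reject
  (0,0)=0 (0,1)=1 (0,3)=1 (3,0)=0 -> step gives (0,0)='0' but target has '1' -> reject
  (0,0)=0 (0,1)=1 (0,3)=1 (3,0)=1 -> step gives (0,0)='0' but target has '1' -> reject
  (0,0)=1 (0,1)=0 (0,3)=0 (3,0)=0 -> step reproduces the target at every cell -> ACCEPT
  (0,0)=1 (0,1)=0 (0,3)=0 (3,0)=1 -> step gives (0,1)='0' but target has '1' -> reject
  (0,0)=1 (0,1)=0 (0,3)=1 (3,0)=0 -> step gives (0,2)='0' but target has '1' -> reject
  (0,0)=1 (0,1)=0 (0,3)=1 (3,0)=1 -> step gives (0,0)='0' but target has '1' -> reject
  (0,0)=1 (0,1)=1 (0,3)=0 (3,0)=0 -> step gives (0,2)='0' but target has '1' -> reject
  (0,0)=1 (0,1)=1 (0,3)=0 (3,0)=1 -> step gives (0,0)='0' but target has '1' -> reject
  (0,0)=1 (0,1)=1 (0,3)=1 (3,0)=0 -> step gives (0,0)='0' but target has '1' -> reject
  (0,0)=1 (0,1)=1 (0,3)=1 (3,0)=1 -> step gives (0,0)='0' but target has '1' -> reject
Unique solution: (0,0)=live, (0,1)=dead, (0,3)=dead, (3,0)=dead.
Check: live-neighbor counts of every cell in the completed generation 0:
2333
5445
3444
3324
Applying B3/S23 to generation 0 with these counts gives:
1111
0000
1000
1100
which matches the target exactly.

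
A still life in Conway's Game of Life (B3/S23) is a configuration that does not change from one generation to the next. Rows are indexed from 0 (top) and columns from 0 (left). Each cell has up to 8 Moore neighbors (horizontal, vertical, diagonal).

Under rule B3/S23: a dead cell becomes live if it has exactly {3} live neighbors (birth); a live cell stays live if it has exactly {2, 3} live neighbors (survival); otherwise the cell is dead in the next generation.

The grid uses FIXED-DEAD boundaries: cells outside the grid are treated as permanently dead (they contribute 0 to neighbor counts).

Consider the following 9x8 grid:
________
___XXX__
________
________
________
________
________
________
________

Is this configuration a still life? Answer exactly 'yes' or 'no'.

Compute generation 1 and compare to generation 0 (given above):
Generation 1:
____X___
____X___
____X___
________
________
________
________
________
________
Cell (0,4) differs: gen0=0 vs gen1=1 -> NOT a still life.

Answer: no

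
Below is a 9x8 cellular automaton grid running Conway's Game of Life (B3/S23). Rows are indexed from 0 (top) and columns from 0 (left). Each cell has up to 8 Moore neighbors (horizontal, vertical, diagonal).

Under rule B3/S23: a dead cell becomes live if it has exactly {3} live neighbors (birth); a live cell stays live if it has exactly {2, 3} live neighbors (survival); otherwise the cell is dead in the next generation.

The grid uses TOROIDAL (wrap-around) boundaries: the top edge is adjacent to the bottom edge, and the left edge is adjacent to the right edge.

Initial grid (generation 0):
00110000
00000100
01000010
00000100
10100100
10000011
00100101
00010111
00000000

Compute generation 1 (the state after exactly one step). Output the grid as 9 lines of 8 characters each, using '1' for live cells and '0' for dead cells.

Answer: 00000000
00100000
00000110
01000110
11000100
10000100
00001100
00001101
00111010

Derivation:
Simulating step by step:
Generation 0 (given above): 19 live cells
Generation 1: 20 live cells
(generation 1 grid is the final answer)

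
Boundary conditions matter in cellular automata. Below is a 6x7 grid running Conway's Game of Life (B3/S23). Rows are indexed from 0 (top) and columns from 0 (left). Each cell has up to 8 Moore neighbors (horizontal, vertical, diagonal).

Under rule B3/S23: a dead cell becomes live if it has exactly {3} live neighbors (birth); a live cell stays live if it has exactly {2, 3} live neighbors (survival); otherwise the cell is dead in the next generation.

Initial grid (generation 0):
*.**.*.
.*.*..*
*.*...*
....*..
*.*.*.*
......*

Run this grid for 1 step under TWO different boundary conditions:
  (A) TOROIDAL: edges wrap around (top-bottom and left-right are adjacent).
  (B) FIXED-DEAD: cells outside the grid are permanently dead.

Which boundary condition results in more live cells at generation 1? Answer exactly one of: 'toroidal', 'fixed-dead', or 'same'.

Under TOROIDAL boundary, generation 1:
******.
...***.
****.**
.......
*..*..*
..*.*..
Population = 20

Under FIXED-DEAD boundary, generation 1:
.****..
*..****
.***.*.
.......
...*...
.....*.
Population = 15

Comparison: toroidal=20, fixed-dead=15 -> toroidal

Answer: toroidal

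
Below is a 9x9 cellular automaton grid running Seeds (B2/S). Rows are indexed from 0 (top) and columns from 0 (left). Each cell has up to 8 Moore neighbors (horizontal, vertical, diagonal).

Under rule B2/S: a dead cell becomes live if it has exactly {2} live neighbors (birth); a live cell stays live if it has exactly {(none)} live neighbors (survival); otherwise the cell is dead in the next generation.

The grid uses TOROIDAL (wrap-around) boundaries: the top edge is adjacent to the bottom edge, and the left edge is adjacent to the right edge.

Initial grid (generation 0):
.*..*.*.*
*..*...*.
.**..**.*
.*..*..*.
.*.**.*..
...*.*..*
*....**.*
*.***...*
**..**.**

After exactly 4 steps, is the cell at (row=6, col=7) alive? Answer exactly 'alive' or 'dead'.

Answer: dead

Derivation:
Simulating step by step:
Generation 0 (given above): 37 live cells
Generation 1: 3 live cells
.........
.........
.........
........*
........*
.*.......
.........
.........
.........
Generation 2: 4 live cells
.........
.........
.........
*......*.
.......*.
*........
.........
.........
.........
Generation 3: 6 live cells
.........
.........
........*
......*..
**....*..
........*
.........
.........
.........
Generation 4: 8 live cells
.........
.........
.......*.
.*...*..*
.....*..*
.*.....*.
.........
.........
.........

Cell (6,7) at generation 4: 0 -> dead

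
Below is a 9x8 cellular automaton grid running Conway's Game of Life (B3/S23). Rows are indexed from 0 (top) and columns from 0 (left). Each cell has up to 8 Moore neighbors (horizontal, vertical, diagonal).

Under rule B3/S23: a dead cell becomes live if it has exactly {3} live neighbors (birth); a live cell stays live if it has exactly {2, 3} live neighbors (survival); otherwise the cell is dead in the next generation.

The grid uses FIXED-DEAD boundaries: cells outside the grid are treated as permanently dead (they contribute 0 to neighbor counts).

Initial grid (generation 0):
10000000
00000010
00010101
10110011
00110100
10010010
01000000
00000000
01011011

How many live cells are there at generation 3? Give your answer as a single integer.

Answer: 13

Derivation:
Simulating step by step:
Generation 0 (given above): 22 live cells
Generation 1: 15 live cells
00000000
00000010
00111101
01000101
00000101
01011000
00000000
00100000
00000000
Generation 2: 18 live cells
00000000
00011110
00111101
00110101
00100100
00001000
00110000
00000000
00000000
Generation 3: 13 live cells
00001100
00100010
00000001
01000100
00100110
00101000
00010000
00000000
00000000
Population at generation 3: 13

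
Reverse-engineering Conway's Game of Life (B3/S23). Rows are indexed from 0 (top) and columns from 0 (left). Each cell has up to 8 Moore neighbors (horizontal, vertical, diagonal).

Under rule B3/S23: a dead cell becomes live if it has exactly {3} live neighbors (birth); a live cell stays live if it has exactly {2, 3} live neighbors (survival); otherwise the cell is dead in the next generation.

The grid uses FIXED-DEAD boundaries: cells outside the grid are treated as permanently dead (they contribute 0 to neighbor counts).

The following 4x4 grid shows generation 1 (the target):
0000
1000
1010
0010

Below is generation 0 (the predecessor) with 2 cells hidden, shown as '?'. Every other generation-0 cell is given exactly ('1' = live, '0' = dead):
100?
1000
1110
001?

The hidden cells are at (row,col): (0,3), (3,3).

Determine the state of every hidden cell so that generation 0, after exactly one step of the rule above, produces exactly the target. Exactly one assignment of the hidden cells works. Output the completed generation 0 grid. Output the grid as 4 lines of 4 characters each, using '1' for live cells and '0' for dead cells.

Answer: 1000
1000
1110
0010

Derivation:
Hidden generation-0 cells (in order): (0,3), (3,3).
A hidden cell only influences target cells in its own 3x3 neighborhood. Try each of the 2^2 = 4 assignments, step the completed generation 0 forward once under B3/S23, and compare with the target:
  (0,3)=0 (3,3)=0 -> step reproduces the target at every cell -> ACCEPT
  (0,3)=0 (3,3)=1 -> step gives (2,3)='1' but target has '0' -> reject
  (0,3)=1 (3,3)=0 -> step gives (1,2)='1' but target has '0' -> reject
  (0,3)=1 (3,3)=1 -> step gives (1,2)='1' but target has '0' -> reject
Unique solution: (0,3)=dead, (3,3)=dead.
Check: live-neighbor counts of every cell in the completed generation 0:
1200
3521
2422
2422
Applying B3/S23 to generation 0 with these counts gives:
0000
1000
1010
0010
which matches the target exactly.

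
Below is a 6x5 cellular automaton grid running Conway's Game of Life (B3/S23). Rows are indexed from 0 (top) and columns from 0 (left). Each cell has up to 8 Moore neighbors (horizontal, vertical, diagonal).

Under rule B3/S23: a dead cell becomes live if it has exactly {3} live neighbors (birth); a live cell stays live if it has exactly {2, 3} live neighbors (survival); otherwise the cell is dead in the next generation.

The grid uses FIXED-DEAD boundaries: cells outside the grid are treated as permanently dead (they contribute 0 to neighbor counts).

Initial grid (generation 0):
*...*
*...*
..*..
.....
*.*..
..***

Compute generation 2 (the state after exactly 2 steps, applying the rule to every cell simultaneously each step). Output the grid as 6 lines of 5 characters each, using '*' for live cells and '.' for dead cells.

Simulating step by step:
Generation 0 (given above): 10 live cells
Generation 1: 8 live cells
.....
.*.*.
.....
.*...
.**..
.***.
Generation 2: 7 live cells
(generation 2 grid is the final answer)

Answer: .....
.....
..*..
.**..
*..*.
.*.*.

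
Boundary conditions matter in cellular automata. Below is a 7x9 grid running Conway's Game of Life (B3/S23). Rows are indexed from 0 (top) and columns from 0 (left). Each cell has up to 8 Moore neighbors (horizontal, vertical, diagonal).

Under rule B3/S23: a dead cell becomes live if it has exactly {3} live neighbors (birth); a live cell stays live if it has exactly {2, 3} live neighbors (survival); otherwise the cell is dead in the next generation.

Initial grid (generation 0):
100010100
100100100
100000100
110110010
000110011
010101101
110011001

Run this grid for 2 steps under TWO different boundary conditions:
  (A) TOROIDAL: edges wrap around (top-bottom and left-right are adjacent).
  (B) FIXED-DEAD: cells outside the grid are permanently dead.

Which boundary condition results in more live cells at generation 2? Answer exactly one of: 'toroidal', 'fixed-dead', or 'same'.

Answer: fixed-dead

Derivation:
Under TOROIDAL boundary, generation 2:
000111100
110000000
000000000
100000010
000000010
010100000
110001100
Population = 15

Under FIXED-DEAD boundary, generation 2:
000000100
111100010
000000000
000000001
000000001
000110101
101111110
Population = 19

Comparison: toroidal=15, fixed-dead=19 -> fixed-dead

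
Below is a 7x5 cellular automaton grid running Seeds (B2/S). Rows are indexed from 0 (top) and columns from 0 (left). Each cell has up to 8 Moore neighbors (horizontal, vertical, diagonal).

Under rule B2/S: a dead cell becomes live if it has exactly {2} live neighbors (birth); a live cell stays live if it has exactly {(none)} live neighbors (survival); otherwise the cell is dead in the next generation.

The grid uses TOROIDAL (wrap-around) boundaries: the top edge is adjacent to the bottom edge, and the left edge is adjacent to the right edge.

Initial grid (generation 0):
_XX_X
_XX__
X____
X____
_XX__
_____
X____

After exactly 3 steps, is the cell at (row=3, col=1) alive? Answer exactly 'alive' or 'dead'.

Simulating step by step:
Generation 0 (given above): 10 live cells
Generation 1: 11 live cells
_____
____X
__X_X
__X_X
X____
X_X__
__XXX
Generation 2: 6 live cells
X_X__
X____
_X___
_____
__X__
_____
X____
Generation 3: 7 live cells
_____
__X_X
X____
_XX__
_____
_X___
____X

Cell (3,1) at generation 3: 1 -> alive

Answer: alive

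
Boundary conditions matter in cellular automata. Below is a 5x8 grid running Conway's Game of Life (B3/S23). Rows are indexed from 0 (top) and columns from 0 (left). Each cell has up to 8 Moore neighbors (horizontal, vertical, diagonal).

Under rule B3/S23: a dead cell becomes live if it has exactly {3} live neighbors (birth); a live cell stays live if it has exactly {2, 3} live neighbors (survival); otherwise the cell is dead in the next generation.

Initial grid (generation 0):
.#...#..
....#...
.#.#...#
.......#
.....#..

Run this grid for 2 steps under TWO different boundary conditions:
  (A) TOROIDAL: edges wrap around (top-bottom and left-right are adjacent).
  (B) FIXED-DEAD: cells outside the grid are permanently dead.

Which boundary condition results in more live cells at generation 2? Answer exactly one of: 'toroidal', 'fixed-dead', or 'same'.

Answer: toroidal

Derivation:
Under TOROIDAL boundary, generation 2:
...###..
.#.###..
#.......
........
......##
Population = 10

Under FIXED-DEAD boundary, generation 2:
........
........
........
........
........
Population = 0

Comparison: toroidal=10, fixed-dead=0 -> toroidal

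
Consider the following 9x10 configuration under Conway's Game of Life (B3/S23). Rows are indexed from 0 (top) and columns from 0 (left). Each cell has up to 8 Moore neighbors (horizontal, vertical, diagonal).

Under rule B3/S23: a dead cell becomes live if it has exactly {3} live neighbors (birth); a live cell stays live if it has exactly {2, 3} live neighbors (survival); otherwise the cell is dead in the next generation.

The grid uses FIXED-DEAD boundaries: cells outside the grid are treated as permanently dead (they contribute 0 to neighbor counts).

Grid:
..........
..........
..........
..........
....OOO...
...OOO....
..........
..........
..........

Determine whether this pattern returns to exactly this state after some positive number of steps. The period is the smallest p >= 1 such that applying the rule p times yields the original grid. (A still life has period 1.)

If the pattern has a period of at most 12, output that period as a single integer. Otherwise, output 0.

Simulating and comparing each generation to the original:
Gen 0 (original, given above): 6 live cells
Gen 1: 6 live cells, differs from original
Gen 2: 6 live cells, MATCHES original -> period = 2

Answer: 2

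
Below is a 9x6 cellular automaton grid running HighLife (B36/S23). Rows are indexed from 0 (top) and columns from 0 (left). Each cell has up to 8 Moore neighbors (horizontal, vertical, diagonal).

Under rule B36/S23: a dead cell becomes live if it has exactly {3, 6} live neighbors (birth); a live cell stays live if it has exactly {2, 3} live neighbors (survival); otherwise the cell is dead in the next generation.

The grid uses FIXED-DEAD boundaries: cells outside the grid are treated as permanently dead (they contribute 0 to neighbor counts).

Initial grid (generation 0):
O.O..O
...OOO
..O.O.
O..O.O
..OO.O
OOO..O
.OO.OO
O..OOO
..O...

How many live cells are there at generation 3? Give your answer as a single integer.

Answer: 16

Derivation:
Simulating step by step:
Generation 0 (given above): 27 live cells
Generation 1: 16 live cells
...O.O
.OO..O
..O...
.O...O
O..O.O
O....O
......
.....O
...OO.
Generation 2: 16 live cells
..O.O.
.OOOO.
..O...
.OO.O.
OO...O
....O.
......
....O.
....O.
Generation 3: 16 live cells
.OO.O.
.O..O.
...OO.
O.OO..
OOOOOO
......
......
......
......
Population at generation 3: 16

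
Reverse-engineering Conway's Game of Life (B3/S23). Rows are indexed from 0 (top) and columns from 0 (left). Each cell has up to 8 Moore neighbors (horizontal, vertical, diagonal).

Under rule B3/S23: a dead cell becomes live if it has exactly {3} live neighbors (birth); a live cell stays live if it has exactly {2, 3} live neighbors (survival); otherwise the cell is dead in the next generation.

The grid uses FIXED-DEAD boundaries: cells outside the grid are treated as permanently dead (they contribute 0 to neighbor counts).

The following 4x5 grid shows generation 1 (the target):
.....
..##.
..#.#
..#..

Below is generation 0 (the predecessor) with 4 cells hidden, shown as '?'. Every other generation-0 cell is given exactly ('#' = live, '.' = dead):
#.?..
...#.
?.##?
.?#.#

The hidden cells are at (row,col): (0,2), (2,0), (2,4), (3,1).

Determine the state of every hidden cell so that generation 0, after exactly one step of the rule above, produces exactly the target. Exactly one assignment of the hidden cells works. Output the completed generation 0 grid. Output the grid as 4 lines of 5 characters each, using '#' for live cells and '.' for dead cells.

Answer: #....
...#.
..##.
..#.#

Derivation:
Hidden generation-0 cells (in order): (0,2), (2,0), (2,4), (3,1).
A hidden cell only influences target cells in its own 3x3 neighborhood. Try each of the 2^4 = 16 assignments, step the completed generation 0 forward once under B3/S23, and compare with the target:
  (0,2)=. (2,0)=. (2,4)=. (3,1)=. -> step reproduces the target at every cell -> ACCEPT
  (0,2)=. (2,0)=. (2,4)=. (3,1)=# -> step gives (2,1)='#' but target has '.' -> reject
  (0,2)=. (2,0)=. (2,4)=# (3,1)=. -> step gives (1,4)='#' but target has '.' -> reject
  (0,2)=. (2,0)=. (2,4)=# (3,1)=# -> step gives (1,4)='#' but target has '.' -> reject
  (0,2)=. (2,0)=# (2,4)=. (3,1)=. -> step gives (1,1)='#' but target has '.' -> reject
  (0,2)=. (2,0)=# (2,4)=. (3,1)=# -> step gives (1,1)='#' but target has '.' -> reject
  (0,2)=. (2,0)=# (2,4)=# (3,1)=. -> step gives (1,1)='#' but target has '.' -> reject
  (0,2)=. (2,0)=# (2,4)=# (3,1)=# -> step gives (1,1)='#' but target has '.' -> reject
  (0,2)=# (2,0)=. (2,4)=. (3,1)=. -> step gives (1,1)='#' but target has '.' -> reject
  (0,2)=# (2,0)=. (2,4)=. (3,1)=# -> step gives (1,1)='#' but target has '.' -> reject
  (0,2)=# (2,0)=. (2,4)=# (3,1)=. -> step gives (1,1)='#' but target has '.' -> reject
  (0,2)=# (2,0)=. (2,4)=# (3,1)=# -> step gives (1,1)='#' but target has '.' -> reject
  (0,2)=# (2,0)=# (2,4)=. (3,1)=. -> step gives (1,2)='.' but target has '#' -> reject
  (0,2)=# (2,0)=# (2,4)=. (3,1)=# -> step gives (1,2)='.' but target has '#' -> reject
  (0,2)=# (2,0)=# (2,4)=# (3,1)=. -> step gives (1,2)='.' but target has '#' -> reject
  (0,2)=# (2,0)=# (2,4)=# (3,1)=# -> step gives (1,2)='.' but target has '#' -> reject
Unique solution: (0,2)=dead, (2,0)=dead, (2,4)=dead, (3,1)=dead.
Check: live-neighbor counts of every cell in the completed generation 0:
01111
12322
02343
02241
Applying B3/S23 to generation 0 with these counts gives:
.....
..##.
..#.#
..#..
which matches the target exactly.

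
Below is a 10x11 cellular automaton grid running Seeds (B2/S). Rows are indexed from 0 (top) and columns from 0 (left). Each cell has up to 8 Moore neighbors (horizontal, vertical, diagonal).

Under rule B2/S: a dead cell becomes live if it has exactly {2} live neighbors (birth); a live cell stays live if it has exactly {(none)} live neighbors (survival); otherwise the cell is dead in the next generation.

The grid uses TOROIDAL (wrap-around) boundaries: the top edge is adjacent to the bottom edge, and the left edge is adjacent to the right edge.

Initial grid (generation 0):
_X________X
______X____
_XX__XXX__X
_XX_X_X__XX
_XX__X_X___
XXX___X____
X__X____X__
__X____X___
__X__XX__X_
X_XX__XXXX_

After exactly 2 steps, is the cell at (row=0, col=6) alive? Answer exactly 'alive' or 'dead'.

Simulating step by step:
Generation 0 (given above): 39 live cells
Generation 1: 21 live cells
___X_X_____
_________XX
____X___X__
___________
____X___XX_
____XX__X_X
______X___X
____XX___XX
____X______
____X______
Generation 2: 24 live cells
_________XX
___X_X__X__
__________X
___XXX_X___
___X___X__X
X__X__X____
___X___XX__
X__X__X____
_________XX
___________

Cell (0,6) at generation 2: 0 -> dead

Answer: dead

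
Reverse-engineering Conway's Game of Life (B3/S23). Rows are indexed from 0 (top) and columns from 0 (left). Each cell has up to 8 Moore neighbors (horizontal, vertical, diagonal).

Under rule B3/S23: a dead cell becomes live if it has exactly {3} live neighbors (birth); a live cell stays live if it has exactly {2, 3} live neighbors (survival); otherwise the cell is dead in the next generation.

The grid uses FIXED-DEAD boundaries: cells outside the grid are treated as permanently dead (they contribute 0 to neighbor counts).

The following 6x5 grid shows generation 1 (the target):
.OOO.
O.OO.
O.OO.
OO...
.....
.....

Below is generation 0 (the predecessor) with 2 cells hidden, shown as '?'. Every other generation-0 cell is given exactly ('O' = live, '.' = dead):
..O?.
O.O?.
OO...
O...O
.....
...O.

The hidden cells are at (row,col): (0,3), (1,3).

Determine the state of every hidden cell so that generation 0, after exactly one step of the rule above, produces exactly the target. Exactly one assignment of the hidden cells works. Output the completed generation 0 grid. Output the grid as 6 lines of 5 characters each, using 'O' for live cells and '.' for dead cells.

Hidden generation-0 cells (in order): (0,3), (1,3).
A hidden cell only influences target cells in its own 3x3 neighborhood. Try each of the 2^2 = 4 assignments, step the completed generation 0 forward once under B3/S23, and compare with the target:
  (0,3)=. (1,3)=. -> step gives (0,2)='.' but target has 'O' -> reject
  (0,3)=. (1,3)=O -> step reproduces the target at every cell -> ACCEPT
  (0,3)=O (1,3)=. -> step gives (2,2)='.' but target has 'O' -> reject
  (0,3)=O (1,3)=O -> step gives (1,2)='.' but target has 'O' -> reject
Unique solution: (0,3)=dead, (1,3)=live.
Check: live-neighbor counts of every cell in the completed generation 0:
13231
25321
34332
23110
11122
00101
Applying B3/S23 to generation 0 with these counts gives:
.OOO.
O.OO.
O.OO.
OO...
.....
.....
which matches the target exactly.

Answer: ..O..
O.OO.
OO...
O...O
.....
...O.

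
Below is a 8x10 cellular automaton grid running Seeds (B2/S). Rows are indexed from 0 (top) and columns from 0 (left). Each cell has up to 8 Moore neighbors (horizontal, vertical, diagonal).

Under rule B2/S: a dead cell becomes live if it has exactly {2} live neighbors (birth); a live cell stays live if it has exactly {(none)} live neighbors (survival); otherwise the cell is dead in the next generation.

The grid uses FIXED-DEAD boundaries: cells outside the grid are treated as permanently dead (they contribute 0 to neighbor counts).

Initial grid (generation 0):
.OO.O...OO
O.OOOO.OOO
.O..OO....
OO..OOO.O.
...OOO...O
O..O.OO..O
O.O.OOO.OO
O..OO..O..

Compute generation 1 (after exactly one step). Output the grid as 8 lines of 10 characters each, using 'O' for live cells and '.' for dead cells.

Answer: O.....O...
..........
..........
.......O.O
..........
..........
..........
..O......O

Derivation:
Simulating step by step:
Generation 0 (given above): 42 live cells
Generation 1: 6 live cells
(generation 1 grid is the final answer)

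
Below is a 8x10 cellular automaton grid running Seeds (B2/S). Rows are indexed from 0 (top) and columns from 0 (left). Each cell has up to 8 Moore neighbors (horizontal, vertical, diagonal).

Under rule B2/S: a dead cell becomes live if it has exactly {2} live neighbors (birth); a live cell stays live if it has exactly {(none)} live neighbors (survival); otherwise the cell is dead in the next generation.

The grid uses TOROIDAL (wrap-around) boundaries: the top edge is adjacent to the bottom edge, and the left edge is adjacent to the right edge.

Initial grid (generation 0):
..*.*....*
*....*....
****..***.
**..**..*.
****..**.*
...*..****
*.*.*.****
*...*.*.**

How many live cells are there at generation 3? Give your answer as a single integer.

Simulating step by step:
Generation 0 (given above): 41 live cells
Generation 1: 3 live cells
......**..
..........
..........
..........
..........
..........
..........
..*.......
Generation 2: 4 live cells
..........
......**..
..........
..........
..........
..........
..........
......**..
Generation 3: 6 live cells
.....*..*.
..........
......**..
..........
..........
..........
......**..
..........
Population at generation 3: 6

Answer: 6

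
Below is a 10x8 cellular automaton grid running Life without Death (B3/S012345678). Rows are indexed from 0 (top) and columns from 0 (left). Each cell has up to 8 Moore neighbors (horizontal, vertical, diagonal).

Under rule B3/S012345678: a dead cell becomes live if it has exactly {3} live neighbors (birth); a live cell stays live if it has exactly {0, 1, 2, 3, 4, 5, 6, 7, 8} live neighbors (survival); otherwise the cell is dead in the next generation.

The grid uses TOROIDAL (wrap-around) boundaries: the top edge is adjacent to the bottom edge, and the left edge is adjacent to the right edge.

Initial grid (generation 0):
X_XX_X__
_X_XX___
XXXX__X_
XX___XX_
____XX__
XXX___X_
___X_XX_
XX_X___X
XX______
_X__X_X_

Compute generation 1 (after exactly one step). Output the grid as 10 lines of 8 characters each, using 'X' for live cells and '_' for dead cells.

Answer: X_XX_X__
_X_XXX_X
XXXX__X_
XX_X_XX_
__X_XX__
XXXX__XX
___XXXX_
XX_XX_XX
XX______
_X_XXXXX

Derivation:
Simulating step by step:
Generation 0 (given above): 34 live cells
Generation 1: 46 live cells
(generation 1 grid is the final answer)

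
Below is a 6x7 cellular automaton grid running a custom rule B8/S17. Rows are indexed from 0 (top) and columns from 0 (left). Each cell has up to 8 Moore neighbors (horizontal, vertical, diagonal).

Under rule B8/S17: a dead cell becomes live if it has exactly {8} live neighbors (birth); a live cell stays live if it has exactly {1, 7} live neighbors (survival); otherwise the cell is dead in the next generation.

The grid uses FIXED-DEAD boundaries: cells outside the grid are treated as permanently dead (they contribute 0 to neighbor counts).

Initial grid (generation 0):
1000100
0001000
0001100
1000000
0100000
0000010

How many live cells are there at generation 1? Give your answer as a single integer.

Simulating step by step:
Generation 0 (given above): 8 live cells
Generation 1: 3 live cells
0000100
0000000
0000000
1000000
0100000
0000000
Population at generation 1: 3

Answer: 3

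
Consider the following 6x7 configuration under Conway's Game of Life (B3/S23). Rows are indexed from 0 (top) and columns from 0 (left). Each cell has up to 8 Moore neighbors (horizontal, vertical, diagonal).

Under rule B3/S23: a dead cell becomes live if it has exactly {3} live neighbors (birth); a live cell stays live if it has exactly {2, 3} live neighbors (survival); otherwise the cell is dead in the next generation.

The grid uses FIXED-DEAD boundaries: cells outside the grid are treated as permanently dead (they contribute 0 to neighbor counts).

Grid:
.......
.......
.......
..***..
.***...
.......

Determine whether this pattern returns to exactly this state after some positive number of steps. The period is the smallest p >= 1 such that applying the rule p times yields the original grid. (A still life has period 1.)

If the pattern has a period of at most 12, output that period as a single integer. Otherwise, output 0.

Answer: 2

Derivation:
Simulating and comparing each generation to the original:
Gen 0 (original, given above): 6 live cells
Gen 1: 6 live cells, differs from original
Gen 2: 6 live cells, MATCHES original -> period = 2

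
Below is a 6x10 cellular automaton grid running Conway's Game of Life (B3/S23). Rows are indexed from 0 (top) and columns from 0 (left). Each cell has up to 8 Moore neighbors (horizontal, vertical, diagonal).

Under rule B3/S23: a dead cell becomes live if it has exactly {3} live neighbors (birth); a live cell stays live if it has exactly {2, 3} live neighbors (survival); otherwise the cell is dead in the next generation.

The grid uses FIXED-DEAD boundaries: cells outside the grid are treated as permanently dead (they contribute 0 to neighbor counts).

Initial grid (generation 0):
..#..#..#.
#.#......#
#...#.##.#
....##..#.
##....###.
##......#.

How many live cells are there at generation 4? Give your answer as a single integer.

Answer: 17

Derivation:
Simulating step by step:
Generation 0 (given above): 22 live cells
Generation 1: 25 live cells
.#........
...#.###.#
.#.##.##.#
##..#....#
##...##.##
##......#.
Generation 2: 22 live cells
......#...
...#.#.#..
##.#...#.#
...##....#
..#..#.###
##.....###
Generation 3: 23 live cells
......#...
..#.#..##.
...#..#...
.#.##.##.#
.####.##..
.#....##.#
Generation 4: 17 live cells
.......#..
...#.###..
......#...
.#......#.
##..#.....
.#.#.####.
Population at generation 4: 17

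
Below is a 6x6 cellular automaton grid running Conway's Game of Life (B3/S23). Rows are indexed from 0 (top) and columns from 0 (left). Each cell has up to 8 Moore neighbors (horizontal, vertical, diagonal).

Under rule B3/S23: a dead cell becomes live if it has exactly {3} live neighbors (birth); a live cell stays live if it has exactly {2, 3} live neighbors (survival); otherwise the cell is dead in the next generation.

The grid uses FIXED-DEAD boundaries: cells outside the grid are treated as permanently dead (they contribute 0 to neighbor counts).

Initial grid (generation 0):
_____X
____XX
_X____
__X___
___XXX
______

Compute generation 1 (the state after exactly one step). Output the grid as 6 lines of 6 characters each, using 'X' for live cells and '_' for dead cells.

Answer: ____XX
____XX
______
__XXX_
___XX_
____X_

Derivation:
Simulating step by step:
Generation 0 (given above): 8 live cells
Generation 1: 10 live cells
(generation 1 grid is the final answer)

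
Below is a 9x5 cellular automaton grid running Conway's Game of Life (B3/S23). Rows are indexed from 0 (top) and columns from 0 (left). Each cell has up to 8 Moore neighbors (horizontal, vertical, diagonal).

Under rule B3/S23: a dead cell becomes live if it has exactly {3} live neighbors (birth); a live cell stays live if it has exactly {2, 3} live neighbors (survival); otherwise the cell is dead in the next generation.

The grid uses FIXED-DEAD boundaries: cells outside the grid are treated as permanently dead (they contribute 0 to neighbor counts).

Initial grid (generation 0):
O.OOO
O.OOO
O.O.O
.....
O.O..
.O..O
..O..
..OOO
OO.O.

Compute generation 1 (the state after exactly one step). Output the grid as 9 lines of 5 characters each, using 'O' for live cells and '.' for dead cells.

Answer: ..O.O
O....
..O.O
...O.
.O...
.OOO.
.OO.O
....O
.O.OO

Derivation:
Simulating step by step:
Generation 0 (given above): 22 live cells
Generation 1: 17 live cells
(generation 1 grid is the final answer)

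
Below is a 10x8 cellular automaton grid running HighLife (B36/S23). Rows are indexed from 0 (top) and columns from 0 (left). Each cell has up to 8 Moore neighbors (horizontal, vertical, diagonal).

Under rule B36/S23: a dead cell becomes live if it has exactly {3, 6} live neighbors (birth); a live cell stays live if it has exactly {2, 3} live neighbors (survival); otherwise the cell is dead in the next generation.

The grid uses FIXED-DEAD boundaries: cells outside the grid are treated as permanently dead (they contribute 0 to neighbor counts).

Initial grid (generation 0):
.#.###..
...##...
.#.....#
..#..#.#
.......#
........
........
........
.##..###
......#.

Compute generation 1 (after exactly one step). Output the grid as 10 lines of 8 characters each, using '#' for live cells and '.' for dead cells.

Answer: ..##.#..
...#.#..
..###.#.
.......#
......#.
........
........
......#.
.....###
.....###

Derivation:
Simulating step by step:
Generation 0 (given above): 18 live cells
Generation 1: 18 live cells
(generation 1 grid is the final answer)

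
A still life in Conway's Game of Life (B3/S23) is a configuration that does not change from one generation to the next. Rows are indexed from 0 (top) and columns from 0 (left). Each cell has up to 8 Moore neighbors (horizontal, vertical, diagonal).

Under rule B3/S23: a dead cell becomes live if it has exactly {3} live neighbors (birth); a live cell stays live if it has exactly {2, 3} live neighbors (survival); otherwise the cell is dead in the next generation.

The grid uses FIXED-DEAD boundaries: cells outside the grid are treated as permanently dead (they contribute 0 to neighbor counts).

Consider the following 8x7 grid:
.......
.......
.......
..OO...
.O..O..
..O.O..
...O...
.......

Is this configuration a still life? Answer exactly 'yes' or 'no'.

Answer: yes

Derivation:
Compute generation 1 and compare to generation 0 (given above):
Generation 1:
.......
.......
.......
..OO...
.O..O..
..O.O..
...O...
.......
The grids are IDENTICAL -> still life.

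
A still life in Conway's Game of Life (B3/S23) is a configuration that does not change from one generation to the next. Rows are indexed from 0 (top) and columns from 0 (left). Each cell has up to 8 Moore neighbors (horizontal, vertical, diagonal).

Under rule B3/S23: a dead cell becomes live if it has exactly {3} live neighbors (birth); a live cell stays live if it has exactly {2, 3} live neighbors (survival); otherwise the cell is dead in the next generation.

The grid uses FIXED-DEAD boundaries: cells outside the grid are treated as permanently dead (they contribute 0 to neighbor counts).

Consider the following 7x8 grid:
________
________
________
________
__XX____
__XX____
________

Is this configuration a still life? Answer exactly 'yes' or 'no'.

Answer: yes

Derivation:
Compute generation 1 and compare to generation 0 (given above):
Generation 1:
________
________
________
________
__XX____
__XX____
________
The grids are IDENTICAL -> still life.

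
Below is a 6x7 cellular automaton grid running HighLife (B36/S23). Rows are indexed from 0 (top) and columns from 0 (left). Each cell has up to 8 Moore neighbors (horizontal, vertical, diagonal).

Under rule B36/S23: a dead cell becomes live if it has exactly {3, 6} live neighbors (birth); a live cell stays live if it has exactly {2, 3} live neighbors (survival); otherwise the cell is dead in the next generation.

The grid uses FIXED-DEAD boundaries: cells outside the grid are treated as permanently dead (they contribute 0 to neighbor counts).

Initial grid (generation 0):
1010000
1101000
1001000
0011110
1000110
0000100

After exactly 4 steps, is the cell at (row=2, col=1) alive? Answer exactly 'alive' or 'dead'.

Answer: alive

Derivation:
Simulating step by step:
Generation 0 (given above): 15 live cells
Generation 1: 10 live cells
1010000
1001000
1000000
0110010
0000000
0000110
Generation 2: 7 live cells
0100000
1000000
1010000
0100000
0000110
0000000
Generation 3: 3 live cells
0000000
1000000
1000000
0100000
0000000
0000000
Generation 4: 2 live cells
0000000
0000000
1100000
0000000
0000000
0000000

Cell (2,1) at generation 4: 1 -> alive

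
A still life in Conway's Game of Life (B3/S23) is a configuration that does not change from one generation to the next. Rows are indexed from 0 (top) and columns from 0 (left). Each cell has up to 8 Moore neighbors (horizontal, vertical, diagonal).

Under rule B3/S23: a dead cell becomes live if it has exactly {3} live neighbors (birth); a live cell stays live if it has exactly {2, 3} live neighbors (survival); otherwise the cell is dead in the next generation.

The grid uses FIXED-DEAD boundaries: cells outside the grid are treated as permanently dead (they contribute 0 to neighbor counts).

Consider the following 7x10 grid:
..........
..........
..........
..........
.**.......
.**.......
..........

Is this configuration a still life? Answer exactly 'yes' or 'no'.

Compute generation 1 and compare to generation 0 (given above):
Generation 1:
..........
..........
..........
..........
.**.......
.**.......
..........
The grids are IDENTICAL -> still life.

Answer: yes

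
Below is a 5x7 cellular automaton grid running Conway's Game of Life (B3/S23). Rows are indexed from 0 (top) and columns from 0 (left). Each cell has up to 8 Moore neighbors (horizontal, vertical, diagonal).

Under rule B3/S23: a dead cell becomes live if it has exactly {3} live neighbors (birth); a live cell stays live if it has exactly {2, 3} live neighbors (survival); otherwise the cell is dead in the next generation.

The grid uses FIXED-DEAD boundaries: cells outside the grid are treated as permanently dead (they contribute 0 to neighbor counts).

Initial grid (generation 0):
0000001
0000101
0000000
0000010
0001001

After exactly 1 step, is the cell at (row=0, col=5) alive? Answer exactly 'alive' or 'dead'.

Answer: alive

Derivation:
Simulating step by step:
Generation 0 (given above): 6 live cells
Generation 1: 3 live cells
0000010
0000010
0000010
0000000
0000000

Cell (0,5) at generation 1: 1 -> alive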